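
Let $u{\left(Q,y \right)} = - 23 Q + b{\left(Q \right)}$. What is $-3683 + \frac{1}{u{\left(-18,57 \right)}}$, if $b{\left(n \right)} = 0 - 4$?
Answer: $- \frac{1510029}{410} \approx -3683.0$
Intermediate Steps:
$b{\left(n \right)} = -4$
$u{\left(Q,y \right)} = -4 - 23 Q$ ($u{\left(Q,y \right)} = - 23 Q - 4 = -4 - 23 Q$)
$-3683 + \frac{1}{u{\left(-18,57 \right)}} = -3683 + \frac{1}{-4 - -414} = -3683 + \frac{1}{-4 + 414} = -3683 + \frac{1}{410} = - \frac{1510029}{410}$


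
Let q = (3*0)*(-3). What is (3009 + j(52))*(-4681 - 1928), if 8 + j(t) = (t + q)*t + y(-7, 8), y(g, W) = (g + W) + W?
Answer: -37763826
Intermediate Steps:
y(g, W) = g + 2*W (y(g, W) = (W + g) + W = g + 2*W)
q = 0 (q = 0*(-3) = 0)
j(t) = 1 + t**2 (j(t) = -8 + ((t + 0)*t + (-7 + 2*8)) = -8 + (t*t + (-7 + 16)) = -8 + (t**2 + 9) = -8 + (9 + t**2) = 1 + t**2)
(3009 + j(52))*(-4681 - 1928) = (3009 + (1 + 52**2))*(-4681 - 1928) = (3009 + (1 + 2704))*(-6609) = (3009 + 2705)*(-6609) = 5714*(-6609) = -37763826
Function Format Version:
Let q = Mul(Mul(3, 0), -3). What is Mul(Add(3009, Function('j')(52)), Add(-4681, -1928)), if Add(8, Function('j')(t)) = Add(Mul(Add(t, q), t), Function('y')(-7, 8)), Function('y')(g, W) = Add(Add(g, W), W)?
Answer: -37763826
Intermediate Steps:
Function('y')(g, W) = Add(g, Mul(2, W)) (Function('y')(g, W) = Add(Add(W, g), W) = Add(g, Mul(2, W)))
q = 0 (q = Mul(0, -3) = 0)
Function('j')(t) = Add(1, Pow(t, 2)) (Function('j')(t) = Add(-8, Add(Mul(Add(t, 0), t), Add(-7, Mul(2, 8)))) = Add(-8, Add(Mul(t, t), Add(-7, 16))) = Add(-8, Add(Pow(t, 2), 9)) = Add(-8, Add(9, Pow(t, 2))) = Add(1, Pow(t, 2)))
Mul(Add(3009, Function('j')(52)), Add(-4681, -1928)) = Mul(Add(3009, Add(1, Pow(52, 2))), Add(-4681, -1928)) = Mul(Add(3009, Add(1, 2704)), -6609) = Mul(Add(3009, 2705), -6609) = Mul(5714, -6609) = -37763826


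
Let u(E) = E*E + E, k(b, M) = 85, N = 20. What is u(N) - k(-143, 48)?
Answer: 335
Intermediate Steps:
u(E) = E + E**2 (u(E) = E**2 + E = E + E**2)
u(N) - k(-143, 48) = 20*(1 + 20) - 1*85 = 20*21 - 85 = 420 - 85 = 335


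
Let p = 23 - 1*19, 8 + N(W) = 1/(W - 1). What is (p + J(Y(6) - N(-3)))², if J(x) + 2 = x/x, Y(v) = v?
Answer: 9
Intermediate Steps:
N(W) = -8 + 1/(-1 + W) (N(W) = -8 + 1/(W - 1) = -8 + 1/(-1 + W))
J(x) = -1 (J(x) = -2 + x/x = -2 + 1 = -1)
p = 4 (p = 23 - 19 = 4)
(p + J(Y(6) - N(-3)))² = (4 - 1)² = 3² = 9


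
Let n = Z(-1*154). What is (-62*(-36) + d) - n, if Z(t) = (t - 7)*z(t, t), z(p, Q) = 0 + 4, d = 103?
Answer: 2979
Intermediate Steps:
z(p, Q) = 4
Z(t) = -28 + 4*t (Z(t) = (t - 7)*4 = (-7 + t)*4 = -28 + 4*t)
n = -644 (n = -28 + 4*(-1*154) = -28 + 4*(-154) = -28 - 616 = -644)
(-62*(-36) + d) - n = (-62*(-36) + 103) - 1*(-644) = (2232 + 103) + 644 = 2335 + 644 = 2979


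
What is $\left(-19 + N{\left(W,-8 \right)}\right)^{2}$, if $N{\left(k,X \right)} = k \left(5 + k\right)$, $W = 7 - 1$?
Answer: $2209$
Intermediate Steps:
$W = 6$ ($W = 7 - 1 = 6$)
$\left(-19 + N{\left(W,-8 \right)}\right)^{2} = \left(-19 + 6 \left(5 + 6\right)\right)^{2} = \left(-19 + 6 \cdot 11\right)^{2} = \left(-19 + 66\right)^{2} = 47^{2} = 2209$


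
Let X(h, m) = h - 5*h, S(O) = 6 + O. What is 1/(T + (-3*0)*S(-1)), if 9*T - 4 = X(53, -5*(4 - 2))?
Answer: -9/208 ≈ -0.043269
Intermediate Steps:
X(h, m) = -4*h
T = -208/9 (T = 4/9 + (-4*53)/9 = 4/9 + (⅑)*(-212) = 4/9 - 212/9 = -208/9 ≈ -23.111)
1/(T + (-3*0)*S(-1)) = 1/(-208/9 + (-3*0)*(6 - 1)) = 1/(-208/9 + 0*5) = 1/(-208/9 + 0) = 1/(-208/9) = -9/208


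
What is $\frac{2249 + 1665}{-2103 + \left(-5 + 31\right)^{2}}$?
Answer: $- \frac{3914}{1427} \approx -2.7428$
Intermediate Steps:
$\frac{2249 + 1665}{-2103 + \left(-5 + 31\right)^{2}} = \frac{3914}{-2103 + 26^{2}} = \frac{3914}{-2103 + 676} = \frac{3914}{-1427} = 3914 \left(- \frac{1}{1427}\right) = - \frac{3914}{1427}$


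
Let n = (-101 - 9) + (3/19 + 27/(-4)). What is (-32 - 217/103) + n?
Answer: -1179671/7828 ≈ -150.70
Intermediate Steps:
n = -8861/76 (n = -110 + (3*(1/19) + 27*(-1/4)) = -110 + (3/19 - 27/4) = -110 - 501/76 = -8861/76 ≈ -116.59)
(-32 - 217/103) + n = (-32 - 217/103) - 8861/76 = -3513/103 - 8861/76 = -1179671/7828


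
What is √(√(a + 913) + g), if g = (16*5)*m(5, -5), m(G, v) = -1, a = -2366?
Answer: √(-80 + I*√1453) ≈ 2.0757 + 9.182*I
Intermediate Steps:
g = -80 (g = (16*5)*(-1) = 80*(-1) = -80)
√(√(a + 913) + g) = √(√(-2366 + 913) - 80) = √(√(-1453) - 80) = √(I*√1453 - 80) = √(-80 + I*√1453)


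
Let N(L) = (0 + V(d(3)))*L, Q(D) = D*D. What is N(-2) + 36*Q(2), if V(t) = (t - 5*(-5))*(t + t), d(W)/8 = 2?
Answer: -2480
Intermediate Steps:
d(W) = 16 (d(W) = 8*2 = 16)
Q(D) = D**2
V(t) = 2*t*(25 + t) (V(t) = (t + 25)*(2*t) = (25 + t)*(2*t) = 2*t*(25 + t))
N(L) = 1312*L (N(L) = (0 + 2*16*(25 + 16))*L = (0 + 2*16*41)*L = (0 + 1312)*L = 1312*L)
N(-2) + 36*Q(2) = 1312*(-2) + 36*2**2 = -2624 + 36*4 = -2624 + 144 = -2480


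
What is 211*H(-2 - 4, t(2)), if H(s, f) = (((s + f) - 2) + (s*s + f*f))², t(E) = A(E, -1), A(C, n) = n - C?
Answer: 243916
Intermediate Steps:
t(E) = -1 - E
H(s, f) = (-2 + f + s + f² + s²)² (H(s, f) = (((f + s) - 2) + (s² + f²))² = ((-2 + f + s) + (f² + s²))² = (-2 + f + s + f² + s²)²)
211*H(-2 - 4, t(2)) = 211*(-2 + (-1 - 1*2) + (-2 - 4) + (-1 - 1*2)² + (-2 - 4)²)² = 211*(-2 + (-1 - 2) - 6 + (-1 - 2)² + (-6)²)² = 211*(-2 - 3 - 6 + (-3)² + 36)² = 211*(-2 - 3 - 6 + 9 + 36)² = 211*34² = 211*1156 = 243916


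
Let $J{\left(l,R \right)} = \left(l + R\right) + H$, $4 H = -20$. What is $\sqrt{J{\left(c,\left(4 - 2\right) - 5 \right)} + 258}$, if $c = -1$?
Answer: $\sqrt{249} \approx 15.78$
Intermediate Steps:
$H = -5$ ($H = \frac{1}{4} \left(-20\right) = -5$)
$J{\left(l,R \right)} = -5 + R + l$ ($J{\left(l,R \right)} = \left(l + R\right) - 5 = \left(R + l\right) - 5 = -5 + R + l$)
$\sqrt{J{\left(c,\left(4 - 2\right) - 5 \right)} + 258} = \sqrt{\left(-5 + \left(\left(4 - 2\right) - 5\right) - 1\right) + 258} = \sqrt{\left(-5 + \left(2 - 5\right) - 1\right) + 258} = \sqrt{\left(-5 - 3 - 1\right) + 258} = \sqrt{-9 + 258} = \sqrt{249}$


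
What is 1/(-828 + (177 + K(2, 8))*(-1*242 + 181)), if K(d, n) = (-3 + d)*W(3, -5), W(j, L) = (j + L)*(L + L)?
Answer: -1/10405 ≈ -9.6108e-5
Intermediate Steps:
W(j, L) = 2*L*(L + j) (W(j, L) = (L + j)*(2*L) = 2*L*(L + j))
K(d, n) = -60 + 20*d (K(d, n) = (-3 + d)*(2*(-5)*(-5 + 3)) = (-3 + d)*(2*(-5)*(-2)) = (-3 + d)*20 = -60 + 20*d)
1/(-828 + (177 + K(2, 8))*(-1*242 + 181)) = 1/(-828 + (177 + (-60 + 20*2))*(-1*242 + 181)) = 1/(-828 + (177 + (-60 + 40))*(-242 + 181)) = 1/(-828 + (177 - 20)*(-61)) = 1/(-828 + 157*(-61)) = 1/(-828 - 9577) = 1/(-10405) = -1/10405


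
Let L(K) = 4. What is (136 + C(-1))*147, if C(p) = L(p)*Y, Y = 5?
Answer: 22932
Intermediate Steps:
C(p) = 20 (C(p) = 4*5 = 20)
(136 + C(-1))*147 = (136 + 20)*147 = 156*147 = 22932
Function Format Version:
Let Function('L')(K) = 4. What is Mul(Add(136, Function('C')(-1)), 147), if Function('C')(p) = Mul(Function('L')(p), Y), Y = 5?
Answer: 22932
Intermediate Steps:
Function('C')(p) = 20 (Function('C')(p) = Mul(4, 5) = 20)
Mul(Add(136, Function('C')(-1)), 147) = Mul(Add(136, 20), 147) = Mul(156, 147) = 22932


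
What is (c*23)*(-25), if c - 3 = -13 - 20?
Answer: 17250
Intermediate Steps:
c = -30 (c = 3 + (-13 - 20) = 3 - 33 = -30)
(c*23)*(-25) = -30*23*(-25) = -690*(-25) = 17250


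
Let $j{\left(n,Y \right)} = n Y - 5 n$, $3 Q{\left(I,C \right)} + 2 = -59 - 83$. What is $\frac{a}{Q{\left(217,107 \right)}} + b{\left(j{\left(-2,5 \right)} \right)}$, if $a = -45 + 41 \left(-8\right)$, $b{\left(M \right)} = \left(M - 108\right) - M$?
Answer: $- \frac{4811}{48} \approx -100.23$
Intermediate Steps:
$Q{\left(I,C \right)} = -48$ ($Q{\left(I,C \right)} = - \frac{2}{3} + \frac{-59 - 83}{3} = - \frac{2}{3} + \frac{1}{3} \left(-142\right) = - \frac{2}{3} - \frac{142}{3} = -48$)
$j{\left(n,Y \right)} = - 5 n + Y n$ ($j{\left(n,Y \right)} = Y n - 5 n = - 5 n + Y n$)
$b{\left(M \right)} = -108$ ($b{\left(M \right)} = \left(-108 + M\right) - M = -108$)
$a = -373$ ($a = -45 - 328 = -373$)
$\frac{a}{Q{\left(217,107 \right)}} + b{\left(j{\left(-2,5 \right)} \right)} = - \frac{373}{-48} - 108 = \left(-373\right) \left(- \frac{1}{48}\right) - 108 = \frac{373}{48} - 108 = - \frac{4811}{48}$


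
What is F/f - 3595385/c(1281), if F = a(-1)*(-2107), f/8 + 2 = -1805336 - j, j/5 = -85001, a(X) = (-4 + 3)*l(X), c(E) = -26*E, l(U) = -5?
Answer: 6617163230725/61297827864 ≈ 107.95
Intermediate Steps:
a(X) = 5 (a(X) = (-4 + 3)*(-5) = -1*(-5) = 5)
j = -425005 (j = 5*(-85001) = -425005)
f = -11042664 (f = -16 + 8*(-1805336 - 1*(-425005)) = -16 + 8*(-1805336 + 425005) = -16 + 8*(-1380331) = -16 - 11042648 = -11042664)
F = -10535 (F = 5*(-2107) = -10535)
F/f - 3595385/c(1281) = -10535/(-11042664) - 3595385/((-26*1281)) = -10535*(-1/11042664) - 3595385/(-33306) = 10535/11042664 - 3595385*(-1/33306) = 10535/11042664 + 3595385/33306 = 6617163230725/61297827864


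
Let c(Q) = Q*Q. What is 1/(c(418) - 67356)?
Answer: 1/107368 ≈ 9.3138e-6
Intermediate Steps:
c(Q) = Q**2
1/(c(418) - 67356) = 1/(418**2 - 67356) = 1/(174724 - 67356) = 1/107368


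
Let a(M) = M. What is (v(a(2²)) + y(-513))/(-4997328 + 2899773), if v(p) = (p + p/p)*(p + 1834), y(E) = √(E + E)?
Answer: -1838/419511 - I*√114/699185 ≈ -0.0043813 - 1.5271e-5*I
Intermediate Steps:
y(E) = √2*√E (y(E) = √(2*E) = √2*√E)
v(p) = (1 + p)*(1834 + p) (v(p) = (p + 1)*(1834 + p) = (1 + p)*(1834 + p))
(v(a(2²)) + y(-513))/(-4997328 + 2899773) = ((1834 + (2²)² + 1835*2²) + √2*√(-513))/(-4997328 + 2899773) = ((1834 + 4² + 1835*4) + √2*(3*I*√57))/(-2097555) = ((1834 + 16 + 7340) + 3*I*√114)*(-1/2097555) = (9190 + 3*I*√114)*(-1/2097555) = -1838/419511 - I*√114/699185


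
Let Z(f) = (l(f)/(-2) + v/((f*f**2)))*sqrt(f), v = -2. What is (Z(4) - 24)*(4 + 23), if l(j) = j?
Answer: -12123/16 ≈ -757.69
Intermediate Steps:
Z(f) = sqrt(f)*(-2/f**3 - f/2) (Z(f) = (f/(-2) - 2/f**3)*sqrt(f) = (f*(-1/2) - 2/f**3)*sqrt(f) = (-f/2 - 2/f**3)*sqrt(f) = (-2/f**3 - f/2)*sqrt(f) = sqrt(f)*(-2/f**3 - f/2))
(Z(4) - 24)*(4 + 23) = ((-4 - 1*4**4)/(2*4**(5/2)) - 24)*(4 + 23) = ((1/2)*(1/32)*(-4 - 1*256) - 24)*27 = ((1/2)*(1/32)*(-4 - 256) - 24)*27 = ((1/2)*(1/32)*(-260) - 24)*27 = (-65/16 - 24)*27 = -449/16*27 = -12123/16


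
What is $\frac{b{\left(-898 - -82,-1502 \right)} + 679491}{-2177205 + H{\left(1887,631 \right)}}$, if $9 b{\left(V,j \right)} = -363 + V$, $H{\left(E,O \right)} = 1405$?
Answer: $- \frac{1544}{4945} \approx -0.31223$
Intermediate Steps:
$b{\left(V,j \right)} = - \frac{121}{3} + \frac{V}{9}$ ($b{\left(V,j \right)} = \frac{-363 + V}{9} = - \frac{121}{3} + \frac{V}{9}$)
$\frac{b{\left(-898 - -82,-1502 \right)} + 679491}{-2177205 + H{\left(1887,631 \right)}} = \frac{\left(- \frac{121}{3} + \frac{-898 - -82}{9}\right) + 679491}{-2177205 + 1405} = \frac{\left(- \frac{121}{3} + \frac{-898 + 82}{9}\right) + 679491}{-2175800} = \left(\left(- \frac{121}{3} + \frac{1}{9} \left(-816\right)\right) + 679491\right) \left(- \frac{1}{2175800}\right) = \left(\left(- \frac{121}{3} - \frac{272}{3}\right) + 679491\right) \left(- \frac{1}{2175800}\right) = \left(-131 + 679491\right) \left(- \frac{1}{2175800}\right) = 679360 \left(- \frac{1}{2175800}\right) = - \frac{1544}{4945}$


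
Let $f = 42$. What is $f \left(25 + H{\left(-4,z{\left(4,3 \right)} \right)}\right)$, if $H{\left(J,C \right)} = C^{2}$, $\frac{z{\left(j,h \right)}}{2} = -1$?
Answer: $1218$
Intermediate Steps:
$z{\left(j,h \right)} = -2$ ($z{\left(j,h \right)} = 2 \left(-1\right) = -2$)
$f \left(25 + H{\left(-4,z{\left(4,3 \right)} \right)}\right) = 42 \left(25 + \left(-2\right)^{2}\right) = 42 \left(25 + 4\right) = 42 \cdot 29 = 1218$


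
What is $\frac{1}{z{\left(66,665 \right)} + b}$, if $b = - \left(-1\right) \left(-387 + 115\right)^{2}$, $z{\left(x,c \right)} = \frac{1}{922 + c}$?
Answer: $\frac{1587}{117412609} \approx 1.3516 \cdot 10^{-5}$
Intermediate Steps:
$b = 73984$ ($b = - \left(-1\right) \left(-272\right)^{2} = - \left(-1\right) 73984 = \left(-1\right) \left(-73984\right) = 73984$)
$\frac{1}{z{\left(66,665 \right)} + b} = \frac{1}{\frac{1}{922 + 665} + 73984} = \frac{1}{\frac{1}{1587} + 73984} = \frac{1}{\frac{117412609}{1587}} = \frac{1587}{117412609}$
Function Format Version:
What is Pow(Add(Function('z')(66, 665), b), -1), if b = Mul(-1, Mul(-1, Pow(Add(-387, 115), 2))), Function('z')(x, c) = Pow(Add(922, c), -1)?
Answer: Rational(1587, 117412609) ≈ 1.3516e-5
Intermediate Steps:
b = 73984 (b = Mul(-1, Mul(-1, Pow(-272, 2))) = Mul(-1, Mul(-1, 73984)) = Mul(-1, -73984) = 73984)
Pow(Add(Function('z')(66, 665), b), -1) = Pow(Add(Pow(Add(922, 665), -1), 73984), -1) = Pow(Add(Pow(1587, -1), 73984), -1) = Pow(Add(Rational(1, 1587), 73984), -1) = Pow(Rational(117412609, 1587), -1) = Rational(1587, 117412609)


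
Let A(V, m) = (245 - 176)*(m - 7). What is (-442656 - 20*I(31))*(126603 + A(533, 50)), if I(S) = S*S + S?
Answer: -59925606720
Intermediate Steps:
I(S) = S + S² (I(S) = S² + S = S + S²)
A(V, m) = -483 + 69*m (A(V, m) = 69*(-7 + m) = -483 + 69*m)
(-442656 - 20*I(31))*(126603 + A(533, 50)) = (-442656 - 620*(1 + 31))*(126603 + (-483 + 69*50)) = (-442656 - 620*32)*(126603 + (-483 + 3450)) = (-442656 - 20*992)*(126603 + 2967) = (-442656 - 19840)*129570 = -462496*129570 = -59925606720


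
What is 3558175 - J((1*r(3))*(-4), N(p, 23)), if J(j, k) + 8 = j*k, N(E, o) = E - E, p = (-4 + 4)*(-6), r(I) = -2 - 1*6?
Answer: 3558183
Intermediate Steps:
r(I) = -8 (r(I) = -2 - 6 = -8)
p = 0 (p = 0*(-6) = 0)
N(E, o) = 0
J(j, k) = -8 + j*k
3558175 - J((1*r(3))*(-4), N(p, 23)) = 3558175 - (-8 + ((1*(-8))*(-4))*0) = 3558175 - (-8 - 8*(-4)*0) = 3558175 - (-8 + 32*0) = 3558175 - (-8 + 0) = 3558175 - 1*(-8) = 3558175 + 8 = 3558183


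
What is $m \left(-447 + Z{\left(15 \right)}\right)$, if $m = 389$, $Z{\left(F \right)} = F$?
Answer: $-168048$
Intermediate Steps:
$m \left(-447 + Z{\left(15 \right)}\right) = 389 \left(-447 + 15\right) = 389 \left(-432\right) = -168048$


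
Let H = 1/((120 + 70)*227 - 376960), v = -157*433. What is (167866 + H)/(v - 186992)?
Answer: -56038706779/85117636590 ≈ -0.65837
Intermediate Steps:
v = -67981
H = -1/333830 (H = 1/(190*227 - 376960) = 1/(43130 - 376960) = 1/(-333830) = -1/333830 ≈ -2.9955e-6)
(167866 + H)/(v - 186992) = (167866 - 1/333830)/(-67981 - 186992) = (56038706779/333830)/(-254973) = (56038706779/333830)*(-1/254973) = -56038706779/85117636590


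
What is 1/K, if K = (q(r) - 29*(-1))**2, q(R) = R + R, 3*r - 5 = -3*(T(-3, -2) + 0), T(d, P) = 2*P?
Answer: 9/14641 ≈ 0.00061471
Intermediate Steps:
r = 17/3 (r = 5/3 + (-3*(2*(-2) + 0))/3 = 5/3 + (-3*(-4 + 0))/3 = 5/3 + (-3*(-4))/3 = 5/3 + (1/3)*12 = 5/3 + 4 = 17/3 ≈ 5.6667)
q(R) = 2*R
K = 14641/9 (K = (2*(17/3) - 29*(-1))**2 = (34/3 + 29)**2 = (121/3)**2 = 14641/9 ≈ 1626.8)
1/K = 1/(14641/9) = 9/14641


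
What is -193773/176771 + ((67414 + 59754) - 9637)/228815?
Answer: -23562096594/40447856365 ≈ -0.58253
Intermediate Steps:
-193773/176771 + ((67414 + 59754) - 9637)/228815 = -193773*1/176771 + (127168 - 9637)*(1/228815) = -193773/176771 + 117531*(1/228815) = -193773/176771 + 117531/228815 = -23562096594/40447856365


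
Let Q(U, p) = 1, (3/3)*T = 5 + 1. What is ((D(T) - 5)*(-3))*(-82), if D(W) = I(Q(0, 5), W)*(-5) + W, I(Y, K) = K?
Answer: -7134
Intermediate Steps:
T = 6 (T = 5 + 1 = 6)
D(W) = -4*W (D(W) = W*(-5) + W = -5*W + W = -4*W)
((D(T) - 5)*(-3))*(-82) = ((-4*6 - 5)*(-3))*(-82) = ((-24 - 5)*(-3))*(-82) = -29*(-3)*(-82) = 87*(-82) = -7134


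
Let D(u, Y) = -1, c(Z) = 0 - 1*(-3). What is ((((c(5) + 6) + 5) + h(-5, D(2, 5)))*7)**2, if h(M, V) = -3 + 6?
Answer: 14161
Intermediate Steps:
c(Z) = 3 (c(Z) = 0 + 3 = 3)
h(M, V) = 3
((((c(5) + 6) + 5) + h(-5, D(2, 5)))*7)**2 = ((((3 + 6) + 5) + 3)*7)**2 = (((9 + 5) + 3)*7)**2 = ((14 + 3)*7)**2 = (17*7)**2 = 119**2 = 14161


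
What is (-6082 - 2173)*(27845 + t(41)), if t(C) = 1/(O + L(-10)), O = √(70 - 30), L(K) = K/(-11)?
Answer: -108953774345/474 - 199771*√10/474 ≈ -2.2986e+8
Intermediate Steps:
L(K) = -K/11 (L(K) = K*(-1/11) = -K/11)
O = 2*√10 (O = √40 = 2*√10 ≈ 6.3246)
t(C) = 1/(10/11 + 2*√10) (t(C) = 1/(2*√10 - 1/11*(-10)) = 1/(2*√10 + 10/11) = 1/(10/11 + 2*√10))
(-6082 - 2173)*(27845 + t(41)) = (-6082 - 2173)*(27845 + (-11/474 + 121*√10/2370)) = -8255*(13198519/474 + 121*√10/2370) = -108953774345/474 - 199771*√10/474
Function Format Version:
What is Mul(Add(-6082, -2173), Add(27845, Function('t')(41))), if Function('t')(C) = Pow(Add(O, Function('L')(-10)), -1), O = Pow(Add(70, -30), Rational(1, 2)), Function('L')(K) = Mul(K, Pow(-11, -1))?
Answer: Add(Rational(-108953774345, 474), Mul(Rational(-199771, 474), Pow(10, Rational(1, 2)))) ≈ -2.2986e+8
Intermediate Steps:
Function('L')(K) = Mul(Rational(-1, 11), K) (Function('L')(K) = Mul(K, Rational(-1, 11)) = Mul(Rational(-1, 11), K))
O = Mul(2, Pow(10, Rational(1, 2))) (O = Pow(40, Rational(1, 2)) = Mul(2, Pow(10, Rational(1, 2))) ≈ 6.3246)
Function('t')(C) = Pow(Add(Rational(10, 11), Mul(2, Pow(10, Rational(1, 2)))), -1) (Function('t')(C) = Pow(Add(Mul(2, Pow(10, Rational(1, 2))), Mul(Rational(-1, 11), -10)), -1) = Pow(Add(Mul(2, Pow(10, Rational(1, 2))), Rational(10, 11)), -1) = Pow(Add(Rational(10, 11), Mul(2, Pow(10, Rational(1, 2)))), -1))
Mul(Add(-6082, -2173), Add(27845, Function('t')(41))) = Mul(Add(-6082, -2173), Add(27845, Add(Rational(-11, 474), Mul(Rational(121, 2370), Pow(10, Rational(1, 2)))))) = Mul(-8255, Add(Rational(13198519, 474), Mul(Rational(121, 2370), Pow(10, Rational(1, 2))))) = Add(Rational(-108953774345, 474), Mul(Rational(-199771, 474), Pow(10, Rational(1, 2))))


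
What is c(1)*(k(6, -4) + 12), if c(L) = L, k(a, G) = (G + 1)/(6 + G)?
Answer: 21/2 ≈ 10.500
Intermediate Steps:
k(a, G) = (1 + G)/(6 + G)
c(1)*(k(6, -4) + 12) = 1*((1 - 4)/(6 - 4) + 12) = 1*(-3/2 + 12) = 1*(21/2) = 21/2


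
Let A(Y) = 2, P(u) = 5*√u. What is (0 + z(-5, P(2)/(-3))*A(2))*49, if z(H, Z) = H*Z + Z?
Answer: 1960*√2/3 ≈ 923.95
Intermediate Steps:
z(H, Z) = Z + H*Z
(0 + z(-5, P(2)/(-3))*A(2))*49 = (0 + (((5*√2)/(-3))*(1 - 5))*2)*49 = (0 + (((5*√2)*(-⅓))*(-4))*2)*49 = (0 + (-5*√2/3*(-4))*2)*49 = (0 + (20*√2/3)*2)*49 = (0 + 40*√2/3)*49 = (40*√2/3)*49 = 1960*√2/3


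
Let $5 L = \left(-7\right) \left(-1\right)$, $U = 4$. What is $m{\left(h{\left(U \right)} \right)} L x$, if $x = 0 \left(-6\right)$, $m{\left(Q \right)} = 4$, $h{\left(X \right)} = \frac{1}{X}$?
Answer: $0$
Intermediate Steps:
$L = \frac{7}{5}$ ($L = \frac{\left(-7\right) \left(-1\right)}{5} = \frac{1}{5} \cdot 7 = \frac{7}{5} \approx 1.4$)
$x = 0$
$m{\left(h{\left(U \right)} \right)} L x = 4 \cdot \frac{7}{5} \cdot 0 = \frac{28}{5} \cdot 0 = 0$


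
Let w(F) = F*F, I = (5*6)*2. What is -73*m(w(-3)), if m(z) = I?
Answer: -4380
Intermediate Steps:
I = 60 (I = 30*2 = 60)
w(F) = F²
m(z) = 60
-73*m(w(-3)) = -73*60 = -4380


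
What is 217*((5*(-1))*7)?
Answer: -7595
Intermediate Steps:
217*((5*(-1))*7) = 217*(-5*7) = 217*(-35) = -7595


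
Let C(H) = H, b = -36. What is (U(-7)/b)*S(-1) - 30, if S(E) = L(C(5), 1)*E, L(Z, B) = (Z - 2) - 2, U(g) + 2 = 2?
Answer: -30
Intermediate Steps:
U(g) = 0 (U(g) = -2 + 2 = 0)
L(Z, B) = -4 + Z (L(Z, B) = (-2 + Z) - 2 = -4 + Z)
S(E) = E (S(E) = (-4 + 5)*E = 1*E = E)
(U(-7)/b)*S(-1) - 30 = (0/(-36))*(-1) - 30 = (0*(-1/36))*(-1) - 30 = 0*(-1) - 30 = 0 - 30 = -30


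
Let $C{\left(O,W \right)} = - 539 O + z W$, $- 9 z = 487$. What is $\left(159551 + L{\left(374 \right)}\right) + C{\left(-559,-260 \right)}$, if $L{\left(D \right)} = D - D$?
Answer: $\frac{4274288}{9} \approx 4.7492 \cdot 10^{5}$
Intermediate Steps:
$z = - \frac{487}{9}$ ($z = \left(- \frac{1}{9}\right) 487 = - \frac{487}{9} \approx -54.111$)
$C{\left(O,W \right)} = - 539 O - \frac{487 W}{9}$
$L{\left(D \right)} = 0$
$\left(159551 + L{\left(374 \right)}\right) + C{\left(-559,-260 \right)} = \left(159551 + 0\right) - - \frac{2838329}{9} = 159551 + \left(301301 + \frac{126620}{9}\right) = 159551 + \frac{2838329}{9} = \frac{4274288}{9}$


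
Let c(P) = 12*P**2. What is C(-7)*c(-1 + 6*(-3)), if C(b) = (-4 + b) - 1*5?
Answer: -69312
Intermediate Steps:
C(b) = -9 + b (C(b) = (-4 + b) - 5 = -9 + b)
C(-7)*c(-1 + 6*(-3)) = (-9 - 7)*(12*(-1 + 6*(-3))**2) = -192*(-1 - 18)**2 = -192*(-19)**2 = -192*361 = -16*4332 = -69312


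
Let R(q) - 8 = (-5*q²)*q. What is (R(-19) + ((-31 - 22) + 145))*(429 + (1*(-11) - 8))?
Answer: 14101950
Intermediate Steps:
R(q) = 8 - 5*q³ (R(q) = 8 + (-5*q²)*q = 8 - 5*q³)
(R(-19) + ((-31 - 22) + 145))*(429 + (1*(-11) - 8)) = ((8 - 5*(-19)³) + ((-31 - 22) + 145))*(429 + (1*(-11) - 8)) = ((8 - 5*(-6859)) + (-53 + 145))*(429 + (-11 - 8)) = ((8 + 34295) + 92)*(429 - 19) = (34303 + 92)*410 = 34395*410 = 14101950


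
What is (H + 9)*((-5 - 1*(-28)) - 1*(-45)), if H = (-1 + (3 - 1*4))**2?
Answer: 884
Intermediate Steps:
H = 4 (H = (-1 + (3 - 4))**2 = (-1 - 1)**2 = (-2)**2 = 4)
(H + 9)*((-5 - 1*(-28)) - 1*(-45)) = (4 + 9)*((-5 - 1*(-28)) - 1*(-45)) = 13*((-5 + 28) + 45) = 13*(23 + 45) = 13*68 = 884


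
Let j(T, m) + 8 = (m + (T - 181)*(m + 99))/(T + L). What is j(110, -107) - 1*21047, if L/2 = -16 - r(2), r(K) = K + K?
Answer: -1473389/70 ≈ -21048.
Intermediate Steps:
r(K) = 2*K
L = -40 (L = 2*(-16 - 2*2) = 2*(-16 - 1*4) = 2*(-16 - 4) = 2*(-20) = -40)
j(T, m) = -8 + (m + (-181 + T)*(99 + m))/(-40 + T) (j(T, m) = -8 + (m + (T - 181)*(m + 99))/(T - 40) = -8 + (m + (-181 + T)*(99 + m))/(-40 + T))
j(110, -107) - 1*21047 = (-17599 - 180*(-107) + 91*110 + 110*(-107))/(-40 + 110) - 1*21047 = (-17599 + 19260 + 10010 - 11770)/70 - 21047 = (1/70)*(-99) - 21047 = -99/70 - 21047 = -1473389/70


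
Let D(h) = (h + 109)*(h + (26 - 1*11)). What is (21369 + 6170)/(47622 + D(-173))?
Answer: 27539/57734 ≈ 0.47700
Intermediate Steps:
D(h) = (15 + h)*(109 + h) (D(h) = (109 + h)*(h + (26 - 11)) = (109 + h)*(h + 15) = (109 + h)*(15 + h) = (15 + h)*(109 + h))
(21369 + 6170)/(47622 + D(-173)) = (21369 + 6170)/(47622 + (1635 + (-173)**2 + 124*(-173))) = 27539/(47622 + (1635 + 29929 - 21452)) = 27539/(47622 + 10112) = 27539/57734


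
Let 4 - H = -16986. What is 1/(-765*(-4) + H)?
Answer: 1/20050 ≈ 4.9875e-5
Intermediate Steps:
H = 16990 (H = 4 - 1*(-16986) = 4 + 16986 = 16990)
1/(-765*(-4) + H) = 1/(-765*(-4) + 16990) = 1/(3060 + 16990) = 1/20050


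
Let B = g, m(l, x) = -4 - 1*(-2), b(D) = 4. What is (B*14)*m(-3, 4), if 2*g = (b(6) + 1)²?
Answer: -350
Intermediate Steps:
m(l, x) = -2 (m(l, x) = -4 + 2 = -2)
g = 25/2 (g = (4 + 1)²/2 = (½)*5² = (½)*25 = 25/2 ≈ 12.500)
B = 25/2 ≈ 12.500
(B*14)*m(-3, 4) = ((25/2)*14)*(-2) = 175*(-2) = -350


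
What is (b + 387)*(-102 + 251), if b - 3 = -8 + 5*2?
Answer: 58408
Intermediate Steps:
b = 5 (b = 3 + (-8 + 5*2) = 3 + (-8 + 10) = 3 + 2 = 5)
(b + 387)*(-102 + 251) = (5 + 387)*(-102 + 251) = 392*149 = 58408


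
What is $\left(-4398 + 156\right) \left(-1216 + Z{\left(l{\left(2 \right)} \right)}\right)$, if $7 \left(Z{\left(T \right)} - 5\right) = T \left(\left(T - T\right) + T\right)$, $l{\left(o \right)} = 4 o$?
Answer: $5098278$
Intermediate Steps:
$Z{\left(T \right)} = 5 + \frac{T^{2}}{7}$ ($Z{\left(T \right)} = 5 + \frac{T \left(\left(T - T\right) + T\right)}{7} = 5 + \frac{T \left(0 + T\right)}{7} = 5 + \frac{T T}{7} = 5 + \frac{T^{2}}{7}$)
$\left(-4398 + 156\right) \left(-1216 + Z{\left(l{\left(2 \right)} \right)}\right) = \left(-4398 + 156\right) \left(-1216 + \left(5 + \frac{\left(4 \cdot 2\right)^{2}}{7}\right)\right) = - 4242 \left(-1216 + \left(5 + \frac{8^{2}}{7}\right)\right) = - 4242 \left(-1216 + \left(5 + \frac{1}{7} \cdot 64\right)\right) = - 4242 \left(-1216 + \left(5 + \frac{64}{7}\right)\right) = - 4242 \left(-1216 + \frac{99}{7}\right) = \left(-4242\right) \left(- \frac{8413}{7}\right) = 5098278$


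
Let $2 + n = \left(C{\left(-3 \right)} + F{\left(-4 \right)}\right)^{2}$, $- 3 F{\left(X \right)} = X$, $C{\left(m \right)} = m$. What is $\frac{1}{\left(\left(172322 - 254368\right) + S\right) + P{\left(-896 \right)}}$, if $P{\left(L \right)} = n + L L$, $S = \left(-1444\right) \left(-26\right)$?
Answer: $\frac{9}{6824833} \approx 1.3187 \cdot 10^{-6}$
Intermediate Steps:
$F{\left(X \right)} = - \frac{X}{3}$
$S = 37544$
$n = \frac{7}{9}$ ($n = -2 + \left(-3 - - \frac{4}{3}\right)^{2} = -2 + \left(-3 + \frac{4}{3}\right)^{2} = -2 + \left(- \frac{5}{3}\right)^{2} = -2 + \frac{25}{9} = \frac{7}{9} \approx 0.77778$)
$P{\left(L \right)} = \frac{7}{9} + L^{2}$ ($P{\left(L \right)} = \frac{7}{9} + L L = \frac{7}{9} + L^{2}$)
$\frac{1}{\left(\left(172322 - 254368\right) + S\right) + P{\left(-896 \right)}} = \frac{1}{\left(\left(172322 - 254368\right) + 37544\right) + \left(\frac{7}{9} + \left(-896\right)^{2}\right)} = \frac{1}{\left(-82046 + 37544\right) + \left(\frac{7}{9} + 802816\right)} = \frac{1}{-44502 + \frac{7225351}{9}} = \frac{1}{\frac{6824833}{9}} = \frac{9}{6824833}$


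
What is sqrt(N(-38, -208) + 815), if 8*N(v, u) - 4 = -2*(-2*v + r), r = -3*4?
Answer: sqrt(3198)/2 ≈ 28.275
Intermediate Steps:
r = -12
N(v, u) = 7/2 + v/2 (N(v, u) = 1/2 + (-2*(-2*v - 12))/8 = 1/2 + (-2*(-12 - 2*v))/8 = 1/2 + (24 + 4*v)/8 = 1/2 + (3 + v/2) = 7/2 + v/2)
sqrt(N(-38, -208) + 815) = sqrt((7/2 + (1/2)*(-38)) + 815) = sqrt((7/2 - 19) + 815) = sqrt(-31/2 + 815) = sqrt(1599/2) = sqrt(3198)/2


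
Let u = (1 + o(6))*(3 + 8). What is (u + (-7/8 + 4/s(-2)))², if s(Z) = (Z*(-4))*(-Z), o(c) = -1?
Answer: 25/64 ≈ 0.39063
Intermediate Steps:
s(Z) = 4*Z² (s(Z) = (-4*Z)*(-Z) = 4*Z²)
u = 0 (u = (1 - 1)*(3 + 8) = 0*11 = 0)
(u + (-7/8 + 4/s(-2)))² = (0 + (-7/8 + 4/((4*(-2)²))))² = (0 + (-7*⅛ + 4/((4*4))))² = (0 + (-7/8 + 4/16))² = (0 + (-7/8 + 4*(1/16)))² = (0 + (-7/8 + ¼))² = (0 - 5/8)² = (-5/8)² = 25/64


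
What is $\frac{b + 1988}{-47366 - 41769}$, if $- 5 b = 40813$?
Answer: $\frac{30873}{445675} \approx 0.069272$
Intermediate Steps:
$b = - \frac{40813}{5}$ ($b = \left(- \frac{1}{5}\right) 40813 = - \frac{40813}{5} \approx -8162.6$)
$\frac{b + 1988}{-47366 - 41769} = \frac{- \frac{40813}{5} + 1988}{-47366 - 41769} = - \frac{30873}{5 \left(-89135\right)} = \left(- \frac{30873}{5}\right) \left(- \frac{1}{89135}\right) = \frac{30873}{445675}$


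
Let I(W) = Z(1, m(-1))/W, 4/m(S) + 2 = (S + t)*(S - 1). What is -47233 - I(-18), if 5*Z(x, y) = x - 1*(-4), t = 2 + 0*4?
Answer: -850193/18 ≈ -47233.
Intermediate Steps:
t = 2 (t = 2 + 0 = 2)
m(S) = 4/(-2 + (-1 + S)*(2 + S)) (m(S) = 4/(-2 + (S + 2)*(S - 1)) = 4/(-2 + (2 + S)*(-1 + S)) = 4/(-2 + (-1 + S)*(2 + S)))
Z(x, y) = 4/5 + x/5 (Z(x, y) = (x - 1*(-4))/5 = (x + 4)/5 = (4 + x)/5 = 4/5 + x/5)
I(W) = 1/W (I(W) = (4/5 + (1/5)*1)/W = (4/5 + 1/5)/W = 1/W)
-47233 - I(-18) = -47233 - 1/(-18) = -47233 - 1*(-1/18) = -47233 + 1/18 = -850193/18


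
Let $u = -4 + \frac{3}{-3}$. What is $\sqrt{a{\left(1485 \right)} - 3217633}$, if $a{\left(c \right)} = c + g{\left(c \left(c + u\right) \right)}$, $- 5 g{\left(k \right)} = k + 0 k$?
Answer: $2 i \sqrt{913927} \approx 1912.0 i$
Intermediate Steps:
$u = -5$ ($u = -4 + 3 \left(- \frac{1}{3}\right) = -4 - 1 = -5$)
$g{\left(k \right)} = - \frac{k}{5}$ ($g{\left(k \right)} = - \frac{k + 0 k}{5} = - \frac{k + 0}{5} = - \frac{k}{5}$)
$a{\left(c \right)} = c - \frac{c \left(-5 + c\right)}{5}$ ($a{\left(c \right)} = c - \frac{c \left(c - 5\right)}{5} = c - \frac{c \left(-5 + c\right)}{5}$)
$\sqrt{a{\left(1485 \right)} - 3217633} = \sqrt{\frac{1}{5} \cdot 1485 \left(10 - 1485\right) - 3217633} = \sqrt{\frac{1}{5} \cdot 1485 \left(-1475\right) - 3217633} = \sqrt{-438075 - 3217633} = \sqrt{-3655708} = 2 i \sqrt{913927}$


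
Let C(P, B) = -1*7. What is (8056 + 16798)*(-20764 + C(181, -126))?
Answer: -516242434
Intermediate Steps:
C(P, B) = -7
(8056 + 16798)*(-20764 + C(181, -126)) = (8056 + 16798)*(-20764 - 7) = 24854*(-20771) = -516242434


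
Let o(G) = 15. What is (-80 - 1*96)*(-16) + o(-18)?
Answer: 2831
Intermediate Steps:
(-80 - 1*96)*(-16) + o(-18) = (-80 - 1*96)*(-16) + 15 = (-80 - 96)*(-16) + 15 = -176*(-16) + 15 = 2816 + 15 = 2831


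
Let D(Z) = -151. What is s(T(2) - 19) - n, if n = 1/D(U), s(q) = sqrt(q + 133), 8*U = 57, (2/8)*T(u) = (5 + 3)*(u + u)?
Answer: 1/151 + 11*sqrt(2) ≈ 15.563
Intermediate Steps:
T(u) = 64*u (T(u) = 4*((5 + 3)*(u + u)) = 4*(8*(2*u)) = 4*(16*u) = 64*u)
U = 57/8 (U = (1/8)*57 = 57/8 ≈ 7.1250)
s(q) = sqrt(133 + q)
n = -1/151 (n = 1/(-151) = -1/151 ≈ -0.0066225)
s(T(2) - 19) - n = sqrt(133 + (64*2 - 19)) - 1*(-1/151) = sqrt(133 + (128 - 19)) + 1/151 = sqrt(133 + 109) + 1/151 = sqrt(242) + 1/151 = 11*sqrt(2) + 1/151 = 1/151 + 11*sqrt(2)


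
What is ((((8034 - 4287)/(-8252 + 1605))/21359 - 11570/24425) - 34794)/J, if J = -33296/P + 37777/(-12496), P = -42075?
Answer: 13569534980186274753840/870373792078833497 ≈ 15590.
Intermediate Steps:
J = -106672769/47797200 (J = -33296/(-42075) + 37777/(-12496) = -33296*(-1/42075) + 37777*(-1/12496) = 33296/42075 - 37777/12496 = -106672769/47797200 ≈ -2.2318)
((((8034 - 4287)/(-8252 + 1605))/21359 - 11570/24425) - 34794)/J = ((((8034 - 4287)/(-8252 + 1605))/21359 - 11570/24425) - 34794)/(-106672769/47797200) = (((3747/(-6647))*(1/21359) - 11570*1/24425) - 34794)*(-47797200/106672769) = (((3747*(-1/6647))*(1/21359) - 2314/4885) - 34794)*(-47797200/106672769) = ((-3747/6647*1/21359 - 2314/4885) - 34794)*(-47797200/106672769) = ((-3747/141973273 - 2314/4885) - 34794)*(-47797200/106672769) = (-328544457817/693539438605 - 34794)*(-47797200/106672769) = -24131339771280187/693539438605*(-47797200/106672769) = 13569534980186274753840/870373792078833497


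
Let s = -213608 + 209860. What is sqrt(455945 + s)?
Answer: sqrt(452197) ≈ 672.46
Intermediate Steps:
s = -3748
sqrt(455945 + s) = sqrt(455945 - 3748) = sqrt(452197)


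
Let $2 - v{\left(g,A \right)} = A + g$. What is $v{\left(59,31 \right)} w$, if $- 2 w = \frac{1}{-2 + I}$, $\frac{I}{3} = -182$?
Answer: $- \frac{11}{137} \approx -0.080292$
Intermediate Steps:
$v{\left(g,A \right)} = 2 - A - g$ ($v{\left(g,A \right)} = 2 - \left(A + g\right) = 2 - A - g$)
$I = -546$ ($I = 3 \left(-182\right) = -546$)
$w = \frac{1}{1096}$ ($w = - \frac{1}{2 \left(-2 - 546\right)} = - \frac{1}{2 \left(-548\right)} = \left(- \frac{1}{2}\right) \left(- \frac{1}{548}\right) = \frac{1}{1096} \approx 0.00091241$)
$v{\left(59,31 \right)} w = \left(2 - 31 - 59\right) \frac{1}{1096} = \left(-88\right) \frac{1}{1096} = - \frac{11}{137}$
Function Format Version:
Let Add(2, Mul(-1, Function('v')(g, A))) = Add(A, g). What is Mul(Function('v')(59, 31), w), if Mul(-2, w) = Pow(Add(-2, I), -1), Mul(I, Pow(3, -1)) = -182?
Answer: Rational(-11, 137) ≈ -0.080292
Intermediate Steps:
Function('v')(g, A) = Add(2, Mul(-1, A), Mul(-1, g)) (Function('v')(g, A) = Add(2, Mul(-1, Add(A, g))) = Add(2, Add(Mul(-1, A), Mul(-1, g))) = Add(2, Mul(-1, A), Mul(-1, g)))
I = -546 (I = Mul(3, -182) = -546)
w = Rational(1, 1096) (w = Mul(Rational(-1, 2), Pow(Add(-2, -546), -1)) = Mul(Rational(-1, 2), Pow(-548, -1)) = Mul(Rational(-1, 2), Rational(-1, 548)) = Rational(1, 1096) ≈ 0.00091241)
Mul(Function('v')(59, 31), w) = Mul(Add(2, Mul(-1, 31), Mul(-1, 59)), Rational(1, 1096)) = Mul(Add(2, -31, -59), Rational(1, 1096)) = Mul(-88, Rational(1, 1096)) = Rational(-11, 137)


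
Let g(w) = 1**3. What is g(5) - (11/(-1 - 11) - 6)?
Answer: 95/12 ≈ 7.9167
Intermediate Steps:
g(w) = 1
g(5) - (11/(-1 - 11) - 6) = 1 - (11/(-1 - 11) - 6) = 1 - (11/(-12) - 6) = 1 - (-1/12*11 - 6) = 1 - (-11/12 - 6) = 1 - 1*(-83/12) = 1 + 83/12 = 95/12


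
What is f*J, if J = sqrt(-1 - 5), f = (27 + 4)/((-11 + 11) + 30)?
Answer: 31*I*sqrt(6)/30 ≈ 2.5311*I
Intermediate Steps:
f = 31/30 (f = 31/(0 + 30) = 31/30 ≈ 1.0333)
J = I*sqrt(6) (J = sqrt(-6) = I*sqrt(6) ≈ 2.4495*I)
f*J = 31*(I*sqrt(6))/30 = 31*I*sqrt(6)/30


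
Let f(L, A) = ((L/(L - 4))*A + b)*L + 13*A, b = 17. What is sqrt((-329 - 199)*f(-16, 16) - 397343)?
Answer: I*sqrt(6385415)/5 ≈ 505.39*I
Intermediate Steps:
f(L, A) = 13*A + L*(17 + A*L/(-4 + L)) (f(L, A) = ((L/(L - 4))*A + 17)*L + 13*A = ((L/(-4 + L))*A + 17)*L + 13*A = (A*L/(-4 + L) + 17)*L + 13*A = (17 + A*L/(-4 + L))*L + 13*A = L*(17 + A*L/(-4 + L)) + 13*A = 13*A + L*(17 + A*L/(-4 + L)))
sqrt((-329 - 199)*f(-16, 16) - 397343) = sqrt((-329 - 199)*((-68*(-16) - 52*16 + 17*(-16)**2 + 16*(-16)**2 + 13*16*(-16))/(-4 - 16)) - 397343) = sqrt(-528*(1088 - 832 + 17*256 + 16*256 - 3328)/(-20) - 397343) = sqrt(-(-132)*(1088 - 832 + 4352 + 4096 - 3328)/5 - 397343) = sqrt(-(-132)*5376/5 - 397343) = sqrt(-528*(-1344/5) - 397343) = sqrt(709632/5 - 397343) = sqrt(-1277083/5) = I*sqrt(6385415)/5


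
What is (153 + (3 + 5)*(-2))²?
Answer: 18769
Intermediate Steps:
(153 + (3 + 5)*(-2))² = (153 + 8*(-2))² = (153 - 16)² = 137² = 18769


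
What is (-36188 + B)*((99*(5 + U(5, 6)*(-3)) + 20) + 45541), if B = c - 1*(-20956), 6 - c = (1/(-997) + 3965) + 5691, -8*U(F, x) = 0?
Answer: -1142527449768/997 ≈ -1.1460e+9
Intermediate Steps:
U(F, x) = 0 (U(F, x) = -⅛*0 = 0)
c = -9621049/997 (c = 6 - ((1/(-997) + 3965) + 5691) = 6 - ((-1/997 + 3965) + 5691) = 6 - (3953104/997 + 5691) = 6 - 1*9627031/997 = 6 - 9627031/997 = -9621049/997 ≈ -9650.0)
B = 11272083/997 (B = -9621049/997 - 1*(-20956) = -9621049/997 + 20956 = 11272083/997 ≈ 11306.)
(-36188 + B)*((99*(5 + U(5, 6)*(-3)) + 20) + 45541) = (-36188 + 11272083/997)*((99*(5 + 0*(-3)) + 20) + 45541) = -24807353*((99*(5 + 0) + 20) + 45541)/997 = -24807353*((99*5 + 20) + 45541)/997 = -24807353*((495 + 20) + 45541)/997 = -24807353*(515 + 45541)/997 = -24807353/997*46056 = -1142527449768/997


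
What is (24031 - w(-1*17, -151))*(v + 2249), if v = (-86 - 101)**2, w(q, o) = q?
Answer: 895018464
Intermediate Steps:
v = 34969 (v = (-187)**2 = 34969)
(24031 - w(-1*17, -151))*(v + 2249) = (24031 - (-1)*17)*(34969 + 2249) = (24031 - 1*(-17))*37218 = (24031 + 17)*37218 = 24048*37218 = 895018464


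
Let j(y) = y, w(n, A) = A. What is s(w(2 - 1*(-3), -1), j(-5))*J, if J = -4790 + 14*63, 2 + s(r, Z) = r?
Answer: 11724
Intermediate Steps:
s(r, Z) = -2 + r
J = -3908 (J = -4790 + 882 = -3908)
s(w(2 - 1*(-3), -1), j(-5))*J = (-2 - 1)*(-3908) = -3*(-3908) = 11724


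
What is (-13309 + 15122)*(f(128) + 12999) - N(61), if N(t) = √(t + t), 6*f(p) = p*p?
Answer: 85553657/3 - √122 ≈ 2.8518e+7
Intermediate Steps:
f(p) = p²/6 (f(p) = (p*p)/6 = p²/6)
N(t) = √2*√t (N(t) = √(2*t) = √2*√t)
(-13309 + 15122)*(f(128) + 12999) - N(61) = (-13309 + 15122)*((⅙)*128² + 12999) - √2*√61 = 1813*((⅙)*16384 + 12999) - √122 = 1813*(8192/3 + 12999) - √122 = 1813*(47189/3) - √122 = 85553657/3 - √122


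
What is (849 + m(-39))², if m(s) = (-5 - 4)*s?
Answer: 1440000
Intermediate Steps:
m(s) = -9*s
(849 + m(-39))² = (849 - 9*(-39))² = (849 + 351)² = 1200² = 1440000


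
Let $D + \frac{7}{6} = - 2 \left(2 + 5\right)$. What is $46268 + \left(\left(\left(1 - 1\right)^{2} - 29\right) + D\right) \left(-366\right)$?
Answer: $62433$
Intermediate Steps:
$D = - \frac{91}{6}$ ($D = - \frac{7}{6} - 2 \left(2 + 5\right) = - \frac{7}{6} - 14 = - \frac{91}{6} \approx -15.167$)
$46268 + \left(\left(\left(1 - 1\right)^{2} - 29\right) + D\right) \left(-366\right) = 46268 + \left(\left(\left(1 - 1\right)^{2} - 29\right) - \frac{91}{6}\right) \left(-366\right) = 46268 + \left(\left(0^{2} - 29\right) - \frac{91}{6}\right) \left(-366\right) = 46268 + \left(\left(0 - 29\right) - \frac{91}{6}\right) \left(-366\right) = 46268 + \left(-29 - \frac{91}{6}\right) \left(-366\right) = 46268 - -16165 = 46268 + 16165 = 62433$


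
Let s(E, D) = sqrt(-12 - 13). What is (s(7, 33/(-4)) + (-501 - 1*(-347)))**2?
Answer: 23691 - 1540*I ≈ 23691.0 - 1540.0*I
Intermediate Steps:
s(E, D) = 5*I (s(E, D) = sqrt(-25) = 5*I)
(s(7, 33/(-4)) + (-501 - 1*(-347)))**2 = (5*I + (-501 - 1*(-347)))**2 = (5*I + (-501 + 347))**2 = (5*I - 154)**2 = (-154 + 5*I)**2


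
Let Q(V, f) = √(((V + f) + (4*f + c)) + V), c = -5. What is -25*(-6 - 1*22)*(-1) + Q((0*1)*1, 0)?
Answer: -700 + I*√5 ≈ -700.0 + 2.2361*I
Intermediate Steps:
Q(V, f) = √(-5 + 2*V + 5*f) (Q(V, f) = √(((V + f) + (4*f - 5)) + V) = √(((V + f) + (-5 + 4*f)) + V) = √((-5 + V + 5*f) + V) = √(-5 + 2*V + 5*f))
-25*(-6 - 1*22)*(-1) + Q((0*1)*1, 0) = -25*(-6 - 1*22)*(-1) + √(-5 + 2*((0*1)*1) + 5*0) = -25*(-6 - 22)*(-1) + √(-5 + 2*(0*1) + 0) = -(-700)*(-1) + √(-5 + 2*0 + 0) = -25*28 + √(-5 + 0 + 0) = -700 + √(-5) = -700 + I*√5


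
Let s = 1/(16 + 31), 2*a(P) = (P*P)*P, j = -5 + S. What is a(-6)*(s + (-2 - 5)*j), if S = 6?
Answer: 35424/47 ≈ 753.70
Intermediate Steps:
j = 1 (j = -5 + 6 = 1)
a(P) = P³/2 (a(P) = ((P*P)*P)/2 = (P²*P)/2 = P³/2)
s = 1/47 ≈ 0.021277
a(-6)*(s + (-2 - 5)*j) = ((½)*(-6)³)*(1/47 + (-2 - 5)*1) = ((½)*(-216))*(1/47 - 7*1) = -108*(1/47 - 7) = -108*(-328/47) = 35424/47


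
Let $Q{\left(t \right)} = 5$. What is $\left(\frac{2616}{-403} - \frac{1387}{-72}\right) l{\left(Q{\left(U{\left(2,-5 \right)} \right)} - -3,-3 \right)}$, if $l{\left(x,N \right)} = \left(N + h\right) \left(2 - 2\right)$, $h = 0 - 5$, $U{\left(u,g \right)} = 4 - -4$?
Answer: $0$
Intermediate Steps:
$U{\left(u,g \right)} = 8$ ($U{\left(u,g \right)} = 4 + 4 = 8$)
$h = -5$
$l{\left(x,N \right)} = 0$ ($l{\left(x,N \right)} = \left(N - 5\right) \left(2 - 2\right) = \left(-5 + N\right) 0 = 0$)
$\left(\frac{2616}{-403} - \frac{1387}{-72}\right) l{\left(Q{\left(U{\left(2,-5 \right)} \right)} - -3,-3 \right)} = \left(\frac{2616}{-403} - \frac{1387}{-72}\right) 0 = \left(2616 \left(- \frac{1}{403}\right) - - \frac{1387}{72}\right) 0 = \left(- \frac{2616}{403} + \frac{1387}{72}\right) 0 = \frac{370609}{29016} \cdot 0 = 0$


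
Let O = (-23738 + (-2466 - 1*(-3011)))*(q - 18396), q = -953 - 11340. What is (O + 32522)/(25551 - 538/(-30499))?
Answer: 21709264417001/779280487 ≈ 27858.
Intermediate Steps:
q = -12293
O = 711769977 (O = (-23738 + (-2466 - 1*(-3011)))*(-12293 - 18396) = (-23738 + (-2466 + 3011))*(-30689) = (-23738 + 545)*(-30689) = -23193*(-30689) = 711769977)
(O + 32522)/(25551 - 538/(-30499)) = (711769977 + 32522)/(25551 - 538/(-30499)) = 711802499/(25551 - 538*(-1/30499)) = 711802499/(25551 + 538/30499) = 711802499/(779280487/30499) = 711802499*(30499/779280487) = 21709264417001/779280487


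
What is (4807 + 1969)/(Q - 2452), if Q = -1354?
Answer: -308/173 ≈ -1.7803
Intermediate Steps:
(4807 + 1969)/(Q - 2452) = (4807 + 1969)/(-1354 - 2452) = 6776/(-3806) = 6776*(-1/3806) = -308/173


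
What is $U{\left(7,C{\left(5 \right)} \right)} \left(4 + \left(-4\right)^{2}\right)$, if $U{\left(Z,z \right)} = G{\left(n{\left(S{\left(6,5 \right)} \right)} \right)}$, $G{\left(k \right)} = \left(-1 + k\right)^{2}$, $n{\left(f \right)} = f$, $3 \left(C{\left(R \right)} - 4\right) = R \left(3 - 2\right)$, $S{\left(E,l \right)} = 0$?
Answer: $20$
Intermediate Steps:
$C{\left(R \right)} = 4 + \frac{R}{3}$ ($C{\left(R \right)} = 4 + \frac{R \left(3 - 2\right)}{3} = 4 + \frac{R 1}{3} = 4 + \frac{R}{3}$)
$U{\left(Z,z \right)} = 1$ ($U{\left(Z,z \right)} = \left(-1 + 0\right)^{2} = \left(-1\right)^{2} = 1$)
$U{\left(7,C{\left(5 \right)} \right)} \left(4 + \left(-4\right)^{2}\right) = 1 \left(4 + \left(-4\right)^{2}\right) = 1 \left(4 + 16\right) = 1 \cdot 20 = 20$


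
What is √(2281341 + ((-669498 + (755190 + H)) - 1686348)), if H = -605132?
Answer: √75553 ≈ 274.87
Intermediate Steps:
√(2281341 + ((-669498 + (755190 + H)) - 1686348)) = √(2281341 + ((-669498 + (755190 - 605132)) - 1686348)) = √(2281341 + ((-669498 + 150058) - 1686348)) = √(2281341 + (-519440 - 1686348)) = √(2281341 - 2205788) = √75553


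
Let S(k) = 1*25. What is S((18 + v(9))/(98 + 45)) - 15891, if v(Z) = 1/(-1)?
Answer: -15866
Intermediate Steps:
v(Z) = -1
S(k) = 25
S((18 + v(9))/(98 + 45)) - 15891 = 25 - 15891 = -15866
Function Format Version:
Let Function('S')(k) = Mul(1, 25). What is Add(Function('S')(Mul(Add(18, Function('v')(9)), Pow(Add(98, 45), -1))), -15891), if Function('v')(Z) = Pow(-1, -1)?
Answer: -15866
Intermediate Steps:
Function('v')(Z) = -1
Function('S')(k) = 25
Add(Function('S')(Mul(Add(18, Function('v')(9)), Pow(Add(98, 45), -1))), -15891) = Add(25, -15891) = -15866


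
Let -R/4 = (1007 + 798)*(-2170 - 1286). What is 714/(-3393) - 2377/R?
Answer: -1980446849/9407024640 ≈ -0.21053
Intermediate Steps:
R = 24952320 (R = -4*(1007 + 798)*(-2170 - 1286) = -7220*(-3456) = -4*(-6238080) = 24952320)
714/(-3393) - 2377/R = 714/(-3393) - 2377/24952320 = 714*(-1/3393) - 2377*1/24952320 = -238/1131 - 2377/24952320 = -1980446849/9407024640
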